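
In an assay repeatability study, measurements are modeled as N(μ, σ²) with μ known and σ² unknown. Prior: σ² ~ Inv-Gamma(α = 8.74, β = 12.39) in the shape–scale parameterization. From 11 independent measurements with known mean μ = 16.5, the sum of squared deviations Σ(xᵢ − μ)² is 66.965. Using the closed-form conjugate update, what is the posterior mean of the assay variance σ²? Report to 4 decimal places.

With known mean μ and an Inverse-Gamma(α, β) prior on σ², the Normal likelihood is conjugate: posterior is Inv-Gamma(α + n/2, β + Σ(xᵢ−μ)²/2).
Posterior: Inv-Gamma(8.74 + 11/2, 12.39 + 66.965/2) = Inv-Gamma(14.24, 45.8725).
E[σ²|data] = β/(α−1) = 45.8725/13.24 = 3.4647.

3.4647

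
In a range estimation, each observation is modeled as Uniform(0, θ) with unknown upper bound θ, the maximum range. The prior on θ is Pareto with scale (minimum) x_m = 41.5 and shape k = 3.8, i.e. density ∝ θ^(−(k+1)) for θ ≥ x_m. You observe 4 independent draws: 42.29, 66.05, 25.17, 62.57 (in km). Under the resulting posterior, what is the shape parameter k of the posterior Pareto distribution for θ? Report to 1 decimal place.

A Pareto(scale x_m, shape k) prior on the upper bound θ of Uniform(0, θ) is conjugate: posterior is Pareto(max(x_m, max xᵢ), k + n).
Sample maximum = 66.05; prior scale x_m = 41.5 → posterior scale = max = 66.05.
Posterior shape = 3.8 + 4 = 7.8.
Posterior shape k = 7.8.

7.8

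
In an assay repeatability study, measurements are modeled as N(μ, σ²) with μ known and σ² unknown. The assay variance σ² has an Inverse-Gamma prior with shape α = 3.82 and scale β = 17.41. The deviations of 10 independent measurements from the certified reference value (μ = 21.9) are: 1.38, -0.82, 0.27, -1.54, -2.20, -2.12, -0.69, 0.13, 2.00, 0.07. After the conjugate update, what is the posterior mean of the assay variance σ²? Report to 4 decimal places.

With known mean μ and an Inverse-Gamma(α, β) prior on σ², the Normal likelihood is conjugate: posterior is Inv-Gamma(α + n/2, β + Σ(xᵢ−μ)²/2).
Σ(xᵢ−μ)² = (1.38)² + (-0.82)² + (0.27)² + (-1.54)² + (-2.20)² + (-2.12)² + (-0.69)² + (0.13)² + (2.00)² + (0.07)² = 18.8536.
Posterior: Inv-Gamma(3.82 + 10/2, 17.41 + 18.8536/2) = Inv-Gamma(8.82, 26.83680).
E[σ²|data] = β/(α−1) = 26.83680/7.82 = 3.4318.

3.4318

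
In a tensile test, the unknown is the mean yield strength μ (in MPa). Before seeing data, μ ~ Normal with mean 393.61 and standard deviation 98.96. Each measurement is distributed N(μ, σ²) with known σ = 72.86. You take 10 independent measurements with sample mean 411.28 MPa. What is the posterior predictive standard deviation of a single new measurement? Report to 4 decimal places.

76.2374

For Normal data with known variance σ², a Normal(μ₀, σ₀²) prior on μ is conjugate. Posterior precision = 1/σ₀² + n/σ²; posterior mean is the precision-weighted average of μ₀ and x̄.
σ₀² = 98.96² = 9793.0816, σ² = 72.86² = 5308.5796; σ² + n·σ₀² = 5308.5796 + 10·9793.0816 = 103239.3956.
Posterior precision = 1/σ₀² + n/σ² = 1/9793.0816 + 10/5308.5796 = (σ² + n·σ₀²)/(σ₀²σ²) = 103239.3956/(9793.0816·5308.5796); posterior variance σₙ² = σ₀²σ²/(σ² + n·σ₀²) = 9793.0816·5308.5796/103239.3956 = 503.561193.
Predictive variance for one new observation = σₙ² + σ² = 9793.0816·5308.5796/103239.3956 + 5308.5796 = σ²·(σ₀² + 103239.3956)/103239.3956 = 5308.5796·113032.4772/103239.3956 = 5812.140793; SD = √(5308.5796·113032.4772/103239.3956) = 76.2374.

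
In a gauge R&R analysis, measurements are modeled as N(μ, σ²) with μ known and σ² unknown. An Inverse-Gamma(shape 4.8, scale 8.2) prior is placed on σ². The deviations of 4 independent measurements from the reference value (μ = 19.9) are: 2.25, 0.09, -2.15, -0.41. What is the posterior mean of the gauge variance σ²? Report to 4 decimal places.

2.2639

With known mean μ and an Inverse-Gamma(α, β) prior on σ², the Normal likelihood is conjugate: posterior is Inv-Gamma(α + n/2, β + Σ(xᵢ−μ)²/2).
Σ(xᵢ−μ)² = (2.25)² + (0.09)² + (-2.15)² + (-0.41)² = 9.8612.
Posterior: Inv-Gamma(4.8 + 4/2, 8.2 + 9.8612/2) = Inv-Gamma(6.80, 13.13060).
E[σ²|data] = β/(α−1) = 13.13060/5.80 = 2.2639.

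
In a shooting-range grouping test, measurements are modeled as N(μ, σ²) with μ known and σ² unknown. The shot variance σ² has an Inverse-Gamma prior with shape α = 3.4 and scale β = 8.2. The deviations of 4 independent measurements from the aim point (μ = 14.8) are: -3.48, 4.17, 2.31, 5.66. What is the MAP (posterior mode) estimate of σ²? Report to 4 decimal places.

With known mean μ and an Inverse-Gamma(α, β) prior on σ², the Normal likelihood is conjugate: posterior is Inv-Gamma(α + n/2, β + Σ(xᵢ−μ)²/2).
Σ(xᵢ−μ)² = (-3.48)² + (4.17)² + (2.31)² + (5.66)² = 66.8710.
Posterior: Inv-Gamma(3.4 + 4/2, 8.2 + 66.8710/2) = Inv-Gamma(5.40, 41.63550).
Mode = β/(α+1) = 41.63550/6.40 = 6.5055.

6.5055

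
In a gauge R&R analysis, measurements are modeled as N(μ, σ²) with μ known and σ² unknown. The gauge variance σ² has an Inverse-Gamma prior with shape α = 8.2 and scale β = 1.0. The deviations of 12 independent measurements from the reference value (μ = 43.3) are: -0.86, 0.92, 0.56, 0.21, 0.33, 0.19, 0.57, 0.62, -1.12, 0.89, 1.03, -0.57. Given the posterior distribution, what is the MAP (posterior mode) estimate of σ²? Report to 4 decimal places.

0.2707

With known mean μ and an Inverse-Gamma(α, β) prior on σ², the Normal likelihood is conjugate: posterior is Inv-Gamma(α + n/2, β + Σ(xᵢ−μ)²/2).
Σ(xᵢ−μ)² = (-0.86)² + (0.92)² + (0.56)² + (0.21)² + (0.33)² + (0.19)² + (0.57)² + (0.62)² + (-1.12)² + (0.89)² + (1.03)² + (-0.57)² = 6.2303.
Posterior: Inv-Gamma(8.2 + 12/2, 1.0 + 6.2303/2) = Inv-Gamma(14.20, 4.11515).
Mode = β/(α+1) = 4.11515/15.20 = 0.2707.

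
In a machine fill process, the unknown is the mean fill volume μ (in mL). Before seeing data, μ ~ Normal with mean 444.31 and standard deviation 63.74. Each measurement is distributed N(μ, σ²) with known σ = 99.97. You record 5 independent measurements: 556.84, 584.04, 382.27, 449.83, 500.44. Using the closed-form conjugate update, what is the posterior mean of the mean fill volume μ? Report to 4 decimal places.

For Normal data with known variance σ², a Normal(μ₀, σ₀²) prior on μ is conjugate. Posterior precision = 1/σ₀² + n/σ²; posterior mean is the precision-weighted average of μ₀ and x̄.
Σxᵢ = 556.84 + 584.04 + 382.27 + 449.83 + 500.44 = 2473.42, so n·x̄ = 2473.42.
σ₀² = 63.74² = 4062.7876, σ² = 99.97² = 9994.0009; σ² + n·σ₀² = 9994.0009 + 5·4062.7876 = 30307.9389.
Posterior mean = (μ₀/σ₀² + n·x̄/σ²)/(1/σ₀² + n/σ²) = (σ²·μ₀ + σ₀²·n·x̄)/(σ² + n·σ₀²) = (9994.0009·444.31 + 4062.7876·2473.42)/30307.9389 = 14489414.645471/30307.9389 = 478.0732.

478.0732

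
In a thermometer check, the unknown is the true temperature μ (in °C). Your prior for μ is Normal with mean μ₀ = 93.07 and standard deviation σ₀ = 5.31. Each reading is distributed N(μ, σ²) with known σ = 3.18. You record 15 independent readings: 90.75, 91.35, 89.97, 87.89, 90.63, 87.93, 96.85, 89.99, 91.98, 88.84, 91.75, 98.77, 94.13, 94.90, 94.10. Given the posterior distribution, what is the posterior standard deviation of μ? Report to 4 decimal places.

For Normal data with known variance σ², a Normal(μ₀, σ₀²) prior on μ is conjugate. Posterior precision = 1/σ₀² + n/σ²; posterior mean is the precision-weighted average of μ₀ and x̄.
σ₀² = 5.31² = 28.1961, σ² = 3.18² = 10.1124; σ² + n·σ₀² = 10.1124 + 15·28.1961 = 433.0539.
Posterior precision = 1/σ₀² + n/σ² = 1/28.1961 + 15/10.1124 = (σ² + n·σ₀²)/(σ₀²σ²) = 433.0539/(28.1961·10.1124); posterior variance σₙ² = σ₀²σ²/(σ² + n·σ₀²) = 28.1961·10.1124/433.0539 = 0.658417.
Posterior SD = √σₙ² = √(28.1961·10.1124/433.0539) = 0.8114.

0.8114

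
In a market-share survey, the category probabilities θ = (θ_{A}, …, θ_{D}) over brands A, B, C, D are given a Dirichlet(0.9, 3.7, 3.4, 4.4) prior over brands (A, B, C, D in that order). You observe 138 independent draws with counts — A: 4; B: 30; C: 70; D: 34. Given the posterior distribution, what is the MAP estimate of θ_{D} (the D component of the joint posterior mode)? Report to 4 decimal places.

The Dirichlet prior is conjugate to the Multinomial likelihood: each posterior αⱼ = prior αⱼ + observed count nⱼ.
Posterior concentration: (4.9, 33.7, 73.4, 38.4), total = 150.4.
Joint mode component: (α_{D}−1)/(Σα−K) = 37.4/146.4 = 0.2555.

0.2555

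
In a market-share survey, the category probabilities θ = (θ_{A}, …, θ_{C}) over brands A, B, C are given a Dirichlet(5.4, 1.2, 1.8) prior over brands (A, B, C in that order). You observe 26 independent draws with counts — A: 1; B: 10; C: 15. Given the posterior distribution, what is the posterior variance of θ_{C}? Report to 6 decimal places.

0.007058

The Dirichlet prior is conjugate to the Multinomial likelihood: each posterior αⱼ = prior αⱼ + observed count nⱼ.
Posterior concentration: (6.4, 11.2, 16.8), total = 34.4.
Var[θ_j] = α_j(Σα−α_j)/((Σα)²(Σα+1)) = 16.8·17.6/(34.4²·35.4) = 0.007058.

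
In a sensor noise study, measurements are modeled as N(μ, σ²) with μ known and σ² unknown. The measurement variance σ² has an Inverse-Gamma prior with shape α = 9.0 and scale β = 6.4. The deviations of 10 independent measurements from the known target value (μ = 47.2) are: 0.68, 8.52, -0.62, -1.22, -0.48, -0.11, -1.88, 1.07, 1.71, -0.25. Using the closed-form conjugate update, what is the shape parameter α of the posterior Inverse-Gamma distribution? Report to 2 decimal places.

With known mean μ and an Inverse-Gamma(α, β) prior on σ², the Normal likelihood is conjugate: posterior is Inv-Gamma(α + n/2, β + Σ(xᵢ−μ)²/2).
Σ(xᵢ−μ)² = (0.68)² + (8.52)² + (-0.62)² + (-1.22)² + (-0.48)² + (-0.11)² + (-1.88)² + (1.07)² + (1.71)² + (-0.25)² = 82.8340.
Posterior: Inv-Gamma(9.0 + 10/2, 6.4 + 82.8340/2) = Inv-Gamma(14.00, 47.81700).
Posterior α = 14.00.

14.00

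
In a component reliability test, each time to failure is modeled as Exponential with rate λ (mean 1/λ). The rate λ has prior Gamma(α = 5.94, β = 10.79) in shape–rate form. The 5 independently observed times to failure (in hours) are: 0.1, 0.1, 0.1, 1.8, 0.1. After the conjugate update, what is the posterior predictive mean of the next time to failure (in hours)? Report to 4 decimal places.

With a Gamma(shape α, rate β) prior on the exponential rate λ, the posterior after n observations with total T = Σxᵢ is Gamma(α+n, β+T).
Sum of observations T = 2.2 hours; n = 5.
Posterior: Gamma(5.94+5, 10.79+2.2) = Gamma(10.94, 12.99).
The predictive distribution for the next observation is Lomax; its mean is β/(α−1) = 12.99/9.94 = 1.3068.

1.3068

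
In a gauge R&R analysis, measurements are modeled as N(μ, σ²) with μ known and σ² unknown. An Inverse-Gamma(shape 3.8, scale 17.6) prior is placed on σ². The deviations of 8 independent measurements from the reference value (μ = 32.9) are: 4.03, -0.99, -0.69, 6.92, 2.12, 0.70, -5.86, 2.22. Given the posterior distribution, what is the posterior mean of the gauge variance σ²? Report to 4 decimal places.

10.6644

With known mean μ and an Inverse-Gamma(α, β) prior on σ², the Normal likelihood is conjugate: posterior is Inv-Gamma(α + n/2, β + Σ(xᵢ−μ)²/2).
Σ(xᵢ−μ)² = (4.03)² + (-0.99)² + (-0.69)² + (6.92)² + (2.12)² + (0.70)² + (-5.86)² + (2.22)² = 109.8359.
Posterior: Inv-Gamma(3.8 + 8/2, 17.6 + 109.8359/2) = Inv-Gamma(7.80, 72.51795).
E[σ²|data] = β/(α−1) = 72.51795/6.80 = 10.6644.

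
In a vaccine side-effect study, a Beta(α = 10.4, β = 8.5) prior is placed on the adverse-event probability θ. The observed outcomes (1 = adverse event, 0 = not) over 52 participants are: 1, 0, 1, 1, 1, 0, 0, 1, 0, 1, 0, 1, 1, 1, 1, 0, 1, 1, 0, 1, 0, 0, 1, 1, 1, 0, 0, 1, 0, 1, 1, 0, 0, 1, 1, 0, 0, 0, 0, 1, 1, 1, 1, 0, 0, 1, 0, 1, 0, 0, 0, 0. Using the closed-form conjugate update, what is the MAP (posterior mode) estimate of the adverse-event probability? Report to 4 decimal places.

The Beta prior is conjugate to a Binomial/Bernoulli likelihood; the update adds successes to α and failures to β.
Posterior: Beta(α+k, β+n−k) = Beta(10.4+27, 8.5+25) = Beta(37.4, 33.5).
Mode of Beta(a,b) for a,b>1 is (a−1)/(a+b−2) = 36.4/68.9 = 0.5283.

0.5283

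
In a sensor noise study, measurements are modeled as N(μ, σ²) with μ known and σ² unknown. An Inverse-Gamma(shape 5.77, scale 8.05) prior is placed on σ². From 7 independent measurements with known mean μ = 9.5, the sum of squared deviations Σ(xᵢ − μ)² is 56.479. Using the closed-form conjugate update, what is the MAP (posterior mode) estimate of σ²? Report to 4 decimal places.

With known mean μ and an Inverse-Gamma(α, β) prior on σ², the Normal likelihood is conjugate: posterior is Inv-Gamma(α + n/2, β + Σ(xᵢ−μ)²/2).
Posterior: Inv-Gamma(5.77 + 7/2, 8.05 + 56.479/2) = Inv-Gamma(9.27, 36.2895).
Mode = β/(α+1) = 36.2895/10.27 = 3.5335.

3.5335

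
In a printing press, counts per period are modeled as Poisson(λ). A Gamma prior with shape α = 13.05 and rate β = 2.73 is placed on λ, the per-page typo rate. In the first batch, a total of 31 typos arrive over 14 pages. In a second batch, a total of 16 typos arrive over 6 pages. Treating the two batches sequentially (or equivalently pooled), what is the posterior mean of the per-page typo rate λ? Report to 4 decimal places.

2.6419

With a Gamma(shape α, rate β) prior, the Poisson likelihood is conjugate: the posterior is Gamma(α + ΣXᵢ, β + n).
After batch 1: Gamma(α+S, β+n) = Gamma(13.05+31, 2.73+14) = Gamma(44.05, 16.73).
After batch 2: Gamma(α+S, β+n) = Gamma(44.05+16, 16.73+6) = Gamma(60.05, 22.73).
Posterior mean = α/β = 60.05/22.73 = 2.6419.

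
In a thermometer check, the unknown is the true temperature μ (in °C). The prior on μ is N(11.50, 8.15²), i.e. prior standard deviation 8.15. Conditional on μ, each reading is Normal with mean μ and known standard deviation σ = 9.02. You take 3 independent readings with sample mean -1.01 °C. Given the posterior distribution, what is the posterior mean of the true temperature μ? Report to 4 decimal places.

For Normal data with known variance σ², a Normal(μ₀, σ₀²) prior on μ is conjugate. Posterior precision = 1/σ₀² + n/σ²; posterior mean is the precision-weighted average of μ₀ and x̄.
n·x̄ = 3·(-1.01) = -3.03.
σ₀² = 8.15² = 66.4225, σ² = 9.02² = 81.3604; σ² + n·σ₀² = 81.3604 + 3·66.4225 = 280.6279.
Posterior mean = (μ₀/σ₀² + n·x̄/σ²)/(1/σ₀² + n/σ²) = (σ²·μ₀ + σ₀²·n·x̄)/(σ² + n·σ₀²) = (81.3604·11.50 + 66.4225·(-3.03))/280.6279 = 734.384425/280.6279 = 2.6169.

2.6169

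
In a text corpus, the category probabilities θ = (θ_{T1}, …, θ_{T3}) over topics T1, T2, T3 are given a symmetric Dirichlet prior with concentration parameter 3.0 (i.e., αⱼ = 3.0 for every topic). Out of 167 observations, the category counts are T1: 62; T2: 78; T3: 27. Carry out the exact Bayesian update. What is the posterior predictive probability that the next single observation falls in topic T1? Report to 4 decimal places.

The Dirichlet prior is conjugate to the Multinomial likelihood: each posterior αⱼ = prior αⱼ + observed count nⱼ.
Posterior concentration: (65.0, 81.0, 30.0), total = 176.0.
P(next = T1 | data) = α_{T1}/Σα = 0.3693.

0.3693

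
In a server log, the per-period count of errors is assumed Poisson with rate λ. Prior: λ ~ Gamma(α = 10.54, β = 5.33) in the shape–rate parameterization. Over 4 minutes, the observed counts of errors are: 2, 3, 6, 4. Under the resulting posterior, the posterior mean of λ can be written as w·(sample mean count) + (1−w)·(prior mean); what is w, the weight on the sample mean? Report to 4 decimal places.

0.4287

With a Gamma(shape α, rate β) prior, the Poisson likelihood is conjugate: the posterior is Gamma(α + ΣXᵢ, β + n).
Posterior mean = (α₀+S)/(β₀+n) = [n/(β₀+n)]·(S/n) + [β₀/(β₀+n)]·(α₀/β₀), so only n and β₀ enter the weight.
Weight on data w = n/(β₀+n) = 4/(5.33+4) = 4/9.33 = 0.4287.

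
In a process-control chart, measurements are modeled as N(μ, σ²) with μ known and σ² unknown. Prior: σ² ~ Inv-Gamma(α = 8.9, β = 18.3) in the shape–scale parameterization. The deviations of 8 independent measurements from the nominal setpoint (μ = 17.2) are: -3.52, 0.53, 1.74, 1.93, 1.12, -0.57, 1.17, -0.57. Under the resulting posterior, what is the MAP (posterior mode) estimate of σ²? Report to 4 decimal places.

2.1330

With known mean μ and an Inverse-Gamma(α, β) prior on σ², the Normal likelihood is conjugate: posterior is Inv-Gamma(α + n/2, β + Σ(xᵢ−μ)²/2).
Σ(xᵢ−μ)² = (-3.52)² + (0.53)² + (1.74)² + (1.93)² + (1.12)² + (-0.57)² + (1.17)² + (-0.57)² = 22.6969.
Posterior: Inv-Gamma(8.9 + 8/2, 18.3 + 22.6969/2) = Inv-Gamma(12.90, 29.64845).
Mode = β/(α+1) = 29.64845/13.90 = 2.1330.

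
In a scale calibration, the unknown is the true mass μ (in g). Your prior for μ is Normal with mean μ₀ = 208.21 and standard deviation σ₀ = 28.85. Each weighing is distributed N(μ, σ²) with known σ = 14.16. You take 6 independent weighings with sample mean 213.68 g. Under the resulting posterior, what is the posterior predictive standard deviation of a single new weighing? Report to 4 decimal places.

15.2523

For Normal data with known variance σ², a Normal(μ₀, σ₀²) prior on μ is conjugate. Posterior precision = 1/σ₀² + n/σ²; posterior mean is the precision-weighted average of μ₀ and x̄.
σ₀² = 28.85² = 832.3225, σ² = 14.16² = 200.5056; σ² + n·σ₀² = 200.5056 + 6·832.3225 = 5194.4406.
Posterior precision = 1/σ₀² + n/σ² = 1/832.3225 + 6/200.5056 = (σ² + n·σ₀²)/(σ₀²σ²) = 5194.4406/(832.3225·200.5056); posterior variance σₙ² = σ₀²σ²/(σ² + n·σ₀²) = 832.3225·200.5056/5194.4406 = 32.127679.
Predictive variance for one new observation = σₙ² + σ² = 832.3225·200.5056/5194.4406 + 200.5056 = σ²·(σ₀² + 5194.4406)/5194.4406 = 200.5056·6026.7631/5194.4406 = 232.633279; SD = √(200.5056·6026.7631/5194.4406) = 15.2523.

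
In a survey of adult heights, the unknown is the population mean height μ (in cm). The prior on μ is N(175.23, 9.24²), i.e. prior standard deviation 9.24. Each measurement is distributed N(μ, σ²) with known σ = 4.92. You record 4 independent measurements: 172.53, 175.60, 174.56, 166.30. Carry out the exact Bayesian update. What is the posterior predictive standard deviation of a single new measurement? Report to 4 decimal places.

5.4642

For Normal data with known variance σ², a Normal(μ₀, σ₀²) prior on μ is conjugate. Posterior precision = 1/σ₀² + n/σ²; posterior mean is the precision-weighted average of μ₀ and x̄.
σ₀² = 9.24² = 85.3776, σ² = 4.92² = 24.2064; σ² + n·σ₀² = 24.2064 + 4·85.3776 = 365.7168.
Posterior precision = 1/σ₀² + n/σ² = 1/85.3776 + 4/24.2064 = (σ² + n·σ₀²)/(σ₀²σ²) = 365.7168/(85.3776·24.2064); posterior variance σₙ² = σ₀²σ²/(σ² + n·σ₀²) = 85.3776·24.2064/365.7168 = 5.651051.
Predictive variance for one new observation = σₙ² + σ² = 85.3776·24.2064/365.7168 + 24.2064 = σ²·(σ₀² + 365.7168)/365.7168 = 24.2064·451.0944/365.7168 = 29.857451; SD = √(24.2064·451.0944/365.7168) = 5.4642.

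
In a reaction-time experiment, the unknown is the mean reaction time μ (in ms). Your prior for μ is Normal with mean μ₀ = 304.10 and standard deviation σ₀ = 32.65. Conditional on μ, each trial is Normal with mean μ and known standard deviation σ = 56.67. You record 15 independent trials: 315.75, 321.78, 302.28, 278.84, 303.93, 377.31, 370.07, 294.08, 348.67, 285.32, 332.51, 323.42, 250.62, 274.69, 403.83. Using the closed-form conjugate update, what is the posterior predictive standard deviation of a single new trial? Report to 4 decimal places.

58.2218

For Normal data with known variance σ², a Normal(μ₀, σ₀²) prior on μ is conjugate. Posterior precision = 1/σ₀² + n/σ²; posterior mean is the precision-weighted average of μ₀ and x̄.
σ₀² = 32.65² = 1066.0225, σ² = 56.67² = 3211.4889; σ² + n·σ₀² = 3211.4889 + 15·1066.0225 = 19201.8264.
Posterior precision = 1/σ₀² + n/σ² = 1/1066.0225 + 15/3211.4889 = (σ² + n·σ₀²)/(σ₀²σ²) = 19201.8264/(1066.0225·3211.4889); posterior variance σₙ² = σ₀²σ²/(σ² + n·σ₀²) = 1066.0225·3211.4889/19201.8264 = 178.291343.
Predictive variance for one new observation = σₙ² + σ² = 1066.0225·3211.4889/19201.8264 + 3211.4889 = σ²·(σ₀² + 19201.8264)/19201.8264 = 3211.4889·20267.8489/19201.8264 = 3389.780243; SD = √(3211.4889·20267.8489/19201.8264) = 58.2218.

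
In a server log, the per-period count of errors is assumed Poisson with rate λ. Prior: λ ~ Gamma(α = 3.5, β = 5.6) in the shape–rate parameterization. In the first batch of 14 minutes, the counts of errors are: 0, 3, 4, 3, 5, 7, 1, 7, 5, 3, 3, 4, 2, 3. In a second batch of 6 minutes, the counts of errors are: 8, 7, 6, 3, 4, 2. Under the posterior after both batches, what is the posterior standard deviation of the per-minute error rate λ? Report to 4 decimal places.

0.3569

With a Gamma(shape α, rate β) prior, the Poisson likelihood is conjugate: the posterior is Gamma(α + ΣXᵢ, β + n).
Batch 1: sum of counts S = 50 over n = 14 minutes.
After batch 1: Gamma(α+S, β+n) = Gamma(3.5+50, 5.6+14) = Gamma(53.5, 19.6).
Batch 2: sum of counts S = 30 over n = 6 minutes.
After batch 2: Gamma(α+S, β+n) = Gamma(53.5+30, 19.6+6) = Gamma(83.5, 25.6).
SD = √α/β = √83.5/25.6 = 0.3569.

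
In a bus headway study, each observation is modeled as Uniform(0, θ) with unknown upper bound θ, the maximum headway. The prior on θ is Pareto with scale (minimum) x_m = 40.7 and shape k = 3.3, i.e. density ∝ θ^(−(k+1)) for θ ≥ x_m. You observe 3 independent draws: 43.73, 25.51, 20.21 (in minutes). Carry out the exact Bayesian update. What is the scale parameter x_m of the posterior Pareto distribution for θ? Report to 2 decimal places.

A Pareto(scale x_m, shape k) prior on the upper bound θ of Uniform(0, θ) is conjugate: posterior is Pareto(max(x_m, max xᵢ), k + n).
Sample maximum = 43.73; prior scale x_m = 40.7 → posterior scale = max = 43.73.
Posterior shape = 3.3 + 3 = 6.3.
Posterior scale x_m = 43.73.

43.73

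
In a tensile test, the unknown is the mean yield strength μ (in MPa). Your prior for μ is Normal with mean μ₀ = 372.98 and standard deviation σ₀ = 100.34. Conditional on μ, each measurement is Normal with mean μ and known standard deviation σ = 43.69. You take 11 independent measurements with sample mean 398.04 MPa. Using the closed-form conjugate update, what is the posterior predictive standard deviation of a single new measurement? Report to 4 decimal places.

For Normal data with known variance σ², a Normal(μ₀, σ₀²) prior on μ is conjugate. Posterior precision = 1/σ₀² + n/σ²; posterior mean is the precision-weighted average of μ₀ and x̄.
σ₀² = 100.34² = 10068.1156, σ² = 43.69² = 1908.8161; σ² + n·σ₀² = 1908.8161 + 11·10068.1156 = 112658.0877.
Posterior precision = 1/σ₀² + n/σ² = 1/10068.1156 + 11/1908.8161 = (σ² + n·σ₀²)/(σ₀²σ²) = 112658.0877/(10068.1156·1908.8161); posterior variance σₙ² = σ₀²σ²/(σ² + n·σ₀²) = 10068.1156·1908.8161/112658.0877 = 170.588562.
Predictive variance for one new observation = σₙ² + σ² = 10068.1156·1908.8161/112658.0877 + 1908.8161 = σ²·(σ₀² + 112658.0877)/112658.0877 = 1908.8161·122726.2033/112658.0877 = 2079.404662; SD = √(1908.8161·122726.2033/112658.0877) = 45.6005.

45.6005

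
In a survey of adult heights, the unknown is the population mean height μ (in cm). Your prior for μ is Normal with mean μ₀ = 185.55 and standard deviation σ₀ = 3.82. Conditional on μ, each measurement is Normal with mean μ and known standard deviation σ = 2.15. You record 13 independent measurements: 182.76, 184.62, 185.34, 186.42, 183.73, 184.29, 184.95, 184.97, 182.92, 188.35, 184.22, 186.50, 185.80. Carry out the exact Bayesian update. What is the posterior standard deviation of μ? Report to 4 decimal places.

For Normal data with known variance σ², a Normal(μ₀, σ₀²) prior on μ is conjugate. Posterior precision = 1/σ₀² + n/σ²; posterior mean is the precision-weighted average of μ₀ and x̄.
σ₀² = 3.82² = 14.5924, σ² = 2.15² = 4.6225; σ² + n·σ₀² = 4.6225 + 13·14.5924 = 194.3237.
Posterior precision = 1/σ₀² + n/σ² = 1/14.5924 + 13/4.6225 = (σ² + n·σ₀²)/(σ₀²σ²) = 194.3237/(14.5924·4.6225); posterior variance σₙ² = σ₀²σ²/(σ² + n·σ₀²) = 14.5924·4.6225/194.3237 = 0.347119.
Posterior SD = √σₙ² = √(14.5924·4.6225/194.3237) = 0.5892.

0.5892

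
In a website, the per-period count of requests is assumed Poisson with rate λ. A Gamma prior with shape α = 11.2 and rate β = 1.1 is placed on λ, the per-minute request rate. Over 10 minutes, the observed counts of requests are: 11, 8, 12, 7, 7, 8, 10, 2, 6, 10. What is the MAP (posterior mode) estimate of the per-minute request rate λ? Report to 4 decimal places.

With a Gamma(shape α, rate β) prior, the Poisson likelihood is conjugate: the posterior is Gamma(α + ΣXᵢ, β + n).
Sum of counts S = 81 over n = 10 minutes.
Posterior: Gamma(α+S, β+n) = Gamma(11.2+81, 1.1+10) = Gamma(92.2, 11.1).
Mode of Gamma(α,β) for α≥1 is (α−1)/β = 91.2/11.1 = 8.2162.

8.2162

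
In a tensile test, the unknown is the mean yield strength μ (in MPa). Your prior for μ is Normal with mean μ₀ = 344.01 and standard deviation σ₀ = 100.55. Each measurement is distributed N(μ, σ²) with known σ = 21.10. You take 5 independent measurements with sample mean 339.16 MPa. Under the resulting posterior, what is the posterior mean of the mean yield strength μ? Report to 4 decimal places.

For Normal data with known variance σ², a Normal(μ₀, σ₀²) prior on μ is conjugate. Posterior precision = 1/σ₀² + n/σ²; posterior mean is the precision-weighted average of μ₀ and x̄.
n·x̄ = 5·339.16 = 1695.8.
σ₀² = 100.55² = 10110.3025, σ² = 21.10² = 445.21; σ² + n·σ₀² = 445.21 + 5·10110.3025 = 50996.7225.
Posterior mean = (μ₀/σ₀² + n·x̄/σ²)/(1/σ₀² + n/σ²) = (σ²·μ₀ + σ₀²·n·x̄)/(σ² + n·σ₀²) = (445.21·344.01 + 10110.3025·1695.8)/50996.7225 = 17298207.6716/50996.7225 = 339.2023.

339.2023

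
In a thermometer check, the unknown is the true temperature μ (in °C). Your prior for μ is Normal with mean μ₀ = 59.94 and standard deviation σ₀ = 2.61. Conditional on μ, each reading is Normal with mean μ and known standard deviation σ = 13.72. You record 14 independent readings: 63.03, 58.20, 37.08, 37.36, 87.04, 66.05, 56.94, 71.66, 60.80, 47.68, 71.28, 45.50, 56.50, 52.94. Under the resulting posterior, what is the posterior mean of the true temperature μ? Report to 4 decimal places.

59.2891

For Normal data with known variance σ², a Normal(μ₀, σ₀²) prior on μ is conjugate. Posterior precision = 1/σ₀² + n/σ²; posterior mean is the precision-weighted average of μ₀ and x̄.
Σxᵢ = 63.03 + 58.20 + 37.08 + 37.36 + 87.04 + 66.05 + 56.94 + 71.66 + 60.80 + 47.68 + 71.28 + 45.50 + 56.50 + 52.94 = 812.06, so n·x̄ = 812.06.
σ₀² = 2.61² = 6.8121, σ² = 13.72² = 188.2384; σ² + n·σ₀² = 188.2384 + 14·6.8121 = 283.6078.
Posterior mean = (μ₀/σ₀² + n·x̄/σ²)/(1/σ₀² + n/σ²) = (σ²·μ₀ + σ₀²·n·x̄)/(σ² + n·σ₀²) = (188.2384·59.94 + 6.8121·812.06)/283.6078 = 16814.843622/283.6078 = 59.2891.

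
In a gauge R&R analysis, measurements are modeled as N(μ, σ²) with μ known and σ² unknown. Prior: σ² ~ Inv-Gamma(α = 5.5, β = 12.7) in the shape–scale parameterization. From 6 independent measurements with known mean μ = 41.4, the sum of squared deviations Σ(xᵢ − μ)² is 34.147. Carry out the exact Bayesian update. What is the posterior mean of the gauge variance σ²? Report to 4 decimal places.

3.9698

With known mean μ and an Inverse-Gamma(α, β) prior on σ², the Normal likelihood is conjugate: posterior is Inv-Gamma(α + n/2, β + Σ(xᵢ−μ)²/2).
Posterior: Inv-Gamma(5.5 + 6/2, 12.7 + 34.147/2) = Inv-Gamma(8.50, 29.7735).
E[σ²|data] = β/(α−1) = 29.7735/7.50 = 3.9698.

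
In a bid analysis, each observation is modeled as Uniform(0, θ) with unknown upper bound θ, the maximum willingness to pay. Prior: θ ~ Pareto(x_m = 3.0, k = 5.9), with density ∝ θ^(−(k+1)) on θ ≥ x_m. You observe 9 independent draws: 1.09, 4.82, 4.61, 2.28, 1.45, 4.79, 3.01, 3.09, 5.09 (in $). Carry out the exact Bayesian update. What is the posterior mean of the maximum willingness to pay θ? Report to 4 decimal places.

A Pareto(scale x_m, shape k) prior on the upper bound θ of Uniform(0, θ) is conjugate: posterior is Pareto(max(x_m, max xᵢ), k + n).
Sample maximum = 5.09; prior scale x_m = 3.0 → posterior scale = max = 5.09.
Posterior shape = 5.9 + 9 = 14.9.
E[θ|data] = k·x_m/(k−1) = 14.9·5.09/13.9 = 5.4562.

5.4562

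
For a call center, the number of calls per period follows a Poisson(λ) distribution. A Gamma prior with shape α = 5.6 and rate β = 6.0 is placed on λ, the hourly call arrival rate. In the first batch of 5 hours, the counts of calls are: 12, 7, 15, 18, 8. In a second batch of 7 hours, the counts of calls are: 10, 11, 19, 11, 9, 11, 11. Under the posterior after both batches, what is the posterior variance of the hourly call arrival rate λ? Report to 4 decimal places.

With a Gamma(shape α, rate β) prior, the Poisson likelihood is conjugate: the posterior is Gamma(α + ΣXᵢ, β + n).
Batch 1: sum of counts S = 60 over n = 5 hours.
After batch 1: Gamma(α+S, β+n) = Gamma(5.6+60, 6.0+5) = Gamma(65.6, 11.0).
Batch 2: sum of counts S = 82 over n = 7 hours.
After batch 2: Gamma(α+S, β+n) = Gamma(65.6+82, 11.0+7) = Gamma(147.6, 18.0).
Var = α/β² = 147.6/18.0² = 0.4556.

0.4556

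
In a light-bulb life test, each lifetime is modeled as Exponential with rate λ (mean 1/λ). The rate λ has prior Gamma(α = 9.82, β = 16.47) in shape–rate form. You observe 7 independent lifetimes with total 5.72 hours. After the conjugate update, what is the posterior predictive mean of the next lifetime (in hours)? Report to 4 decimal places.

1.4027

With a Gamma(shape α, rate β) prior on the exponential rate λ, the posterior after n observations with total T = Σxᵢ is Gamma(α+n, β+T).
Posterior: Gamma(9.82+7, 16.47+5.72) = Gamma(16.82, 22.19).
The predictive distribution for the next observation is Lomax; its mean is β/(α−1) = 22.19/15.82 = 1.4027.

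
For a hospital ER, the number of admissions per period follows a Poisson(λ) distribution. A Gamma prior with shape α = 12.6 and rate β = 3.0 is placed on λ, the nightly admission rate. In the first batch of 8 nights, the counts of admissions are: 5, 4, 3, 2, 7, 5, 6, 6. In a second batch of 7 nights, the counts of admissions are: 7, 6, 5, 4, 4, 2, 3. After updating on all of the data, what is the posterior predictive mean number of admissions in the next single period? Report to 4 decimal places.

4.5333

With a Gamma(shape α, rate β) prior, the Poisson likelihood is conjugate: the posterior is Gamma(α + ΣXᵢ, β + n).
Batch 1: sum of counts S = 38 over n = 8 nights.
After batch 1: Gamma(α+S, β+n) = Gamma(12.6+38, 3.0+8) = Gamma(50.6, 11.0).
Batch 2: sum of counts S = 31 over n = 7 nights.
After batch 2: Gamma(α+S, β+n) = Gamma(50.6+31, 11.0+7) = Gamma(81.6, 18.0).
The predictive distribution for one future period is NegBinom with mean α/β = 4.5333.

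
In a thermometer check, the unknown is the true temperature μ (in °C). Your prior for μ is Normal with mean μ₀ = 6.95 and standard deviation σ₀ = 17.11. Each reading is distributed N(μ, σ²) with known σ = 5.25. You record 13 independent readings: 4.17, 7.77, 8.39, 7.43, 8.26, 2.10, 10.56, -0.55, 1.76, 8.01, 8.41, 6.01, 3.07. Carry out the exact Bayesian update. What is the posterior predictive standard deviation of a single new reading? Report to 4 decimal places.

For Normal data with known variance σ², a Normal(μ₀, σ₀²) prior on μ is conjugate. Posterior precision = 1/σ₀² + n/σ²; posterior mean is the precision-weighted average of μ₀ and x̄.
σ₀² = 17.11² = 292.7521, σ² = 5.25² = 27.5625; σ² + n·σ₀² = 27.5625 + 13·292.7521 = 3833.3398.
Posterior precision = 1/σ₀² + n/σ² = 1/292.7521 + 13/27.5625 = (σ² + n·σ₀²)/(σ₀²σ²) = 3833.3398/(292.7521·27.5625); posterior variance σₙ² = σ₀²σ²/(σ² + n·σ₀²) = 292.7521·27.5625/3833.3398 = 2.104948.
Predictive variance for one new observation = σₙ² + σ² = 292.7521·27.5625/3833.3398 + 27.5625 = σ²·(σ₀² + 3833.3398)/3833.3398 = 27.5625·4126.0919/3833.3398 = 29.667448; SD = √(27.5625·4126.0919/3833.3398) = 5.4468.

5.4468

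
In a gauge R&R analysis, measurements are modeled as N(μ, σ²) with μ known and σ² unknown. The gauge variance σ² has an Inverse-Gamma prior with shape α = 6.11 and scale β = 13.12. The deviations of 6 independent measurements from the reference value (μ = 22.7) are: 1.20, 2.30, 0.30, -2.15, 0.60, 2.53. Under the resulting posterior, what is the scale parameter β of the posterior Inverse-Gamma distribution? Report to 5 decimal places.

22.22170

With known mean μ and an Inverse-Gamma(α, β) prior on σ², the Normal likelihood is conjugate: posterior is Inv-Gamma(α + n/2, β + Σ(xᵢ−μ)²/2).
Σ(xᵢ−μ)² = (1.20)² + (2.30)² + (0.30)² + (-2.15)² + (0.60)² + (2.53)² = 18.2034.
Posterior: Inv-Gamma(6.11 + 6/2, 13.12 + 18.2034/2) = Inv-Gamma(9.11, 22.22170).
Posterior β = 22.22170.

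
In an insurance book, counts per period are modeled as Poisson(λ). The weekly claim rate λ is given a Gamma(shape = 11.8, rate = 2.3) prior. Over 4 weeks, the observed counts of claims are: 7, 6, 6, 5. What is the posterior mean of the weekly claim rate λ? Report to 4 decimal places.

5.6825

With a Gamma(shape α, rate β) prior, the Poisson likelihood is conjugate: the posterior is Gamma(α + ΣXᵢ, β + n).
Sum of counts S = 24 over n = 4 weeks.
Posterior: Gamma(α+S, β+n) = Gamma(11.8+24, 2.3+4) = Gamma(35.8, 6.3).
Posterior mean = α/β = 35.8/6.3 = 5.6825.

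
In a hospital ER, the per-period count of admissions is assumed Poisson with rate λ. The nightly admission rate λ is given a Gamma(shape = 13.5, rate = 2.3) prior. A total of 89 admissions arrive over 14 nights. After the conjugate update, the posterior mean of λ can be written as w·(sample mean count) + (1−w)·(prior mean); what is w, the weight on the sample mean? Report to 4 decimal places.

With a Gamma(shape α, rate β) prior, the Poisson likelihood is conjugate: the posterior is Gamma(α + ΣXᵢ, β + n).
Posterior mean = (α₀+S)/(β₀+n) = [n/(β₀+n)]·(S/n) + [β₀/(β₀+n)]·(α₀/β₀), so only n and β₀ enter the weight.
Weight on data w = n/(β₀+n) = 14/(2.3+14) = 14/16.3 = 0.8589.

0.8589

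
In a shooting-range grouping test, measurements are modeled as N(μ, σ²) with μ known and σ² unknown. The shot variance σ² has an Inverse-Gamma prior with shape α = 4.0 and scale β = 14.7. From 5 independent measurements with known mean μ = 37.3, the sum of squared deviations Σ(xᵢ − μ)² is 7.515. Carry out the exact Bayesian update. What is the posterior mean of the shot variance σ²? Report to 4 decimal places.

3.3559

With known mean μ and an Inverse-Gamma(α, β) prior on σ², the Normal likelihood is conjugate: posterior is Inv-Gamma(α + n/2, β + Σ(xᵢ−μ)²/2).
Posterior: Inv-Gamma(4.0 + 5/2, 14.7 + 7.515/2) = Inv-Gamma(6.50, 18.4575).
E[σ²|data] = β/(α−1) = 18.4575/5.50 = 3.3559.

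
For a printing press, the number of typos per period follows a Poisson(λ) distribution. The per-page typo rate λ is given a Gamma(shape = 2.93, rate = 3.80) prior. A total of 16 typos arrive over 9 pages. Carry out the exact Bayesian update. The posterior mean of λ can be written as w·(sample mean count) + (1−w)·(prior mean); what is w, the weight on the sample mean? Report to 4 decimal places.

With a Gamma(shape α, rate β) prior, the Poisson likelihood is conjugate: the posterior is Gamma(α + ΣXᵢ, β + n).
Posterior mean = (α₀+S)/(β₀+n) = [n/(β₀+n)]·(S/n) + [β₀/(β₀+n)]·(α₀/β₀), so only n and β₀ enter the weight.
Weight on data w = n/(β₀+n) = 9/(3.80+9) = 9/12.80 = 0.7031.

0.7031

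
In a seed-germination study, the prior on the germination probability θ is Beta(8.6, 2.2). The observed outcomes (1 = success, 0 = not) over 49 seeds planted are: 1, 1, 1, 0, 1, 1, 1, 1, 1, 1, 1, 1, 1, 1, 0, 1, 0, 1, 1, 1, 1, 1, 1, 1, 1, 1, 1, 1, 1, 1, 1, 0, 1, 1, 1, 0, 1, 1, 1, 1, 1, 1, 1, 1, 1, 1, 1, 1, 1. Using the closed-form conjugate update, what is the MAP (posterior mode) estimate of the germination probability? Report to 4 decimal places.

The Beta prior is conjugate to a Binomial/Bernoulli likelihood; the update adds successes to α and failures to β.
Posterior: Beta(α+k, β+n−k) = Beta(8.6+44, 2.2+5) = Beta(52.6, 7.2).
Mode of Beta(a,b) for a,b>1 is (a−1)/(a+b−2) = 51.6/57.8 = 0.8927.

0.8927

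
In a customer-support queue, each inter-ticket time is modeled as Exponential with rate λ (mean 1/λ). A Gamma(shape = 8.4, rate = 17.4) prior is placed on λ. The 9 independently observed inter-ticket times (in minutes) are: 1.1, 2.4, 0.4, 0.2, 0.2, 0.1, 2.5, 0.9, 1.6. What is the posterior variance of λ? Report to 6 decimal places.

0.024226

With a Gamma(shape α, rate β) prior on the exponential rate λ, the posterior after n observations with total T = Σxᵢ is Gamma(α+n, β+T).
Sum of observations T = 9.4 minutes; n = 9.
Posterior: Gamma(8.4+9, 17.4+9.4) = Gamma(17.4, 26.8).
Var = α/β² = 0.024226.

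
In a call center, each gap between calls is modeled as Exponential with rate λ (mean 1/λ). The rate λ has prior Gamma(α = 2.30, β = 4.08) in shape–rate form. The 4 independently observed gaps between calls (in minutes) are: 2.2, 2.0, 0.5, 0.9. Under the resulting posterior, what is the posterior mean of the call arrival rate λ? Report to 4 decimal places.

0.6508

With a Gamma(shape α, rate β) prior on the exponential rate λ, the posterior after n observations with total T = Σxᵢ is Gamma(α+n, β+T).
Sum of observations T = 5.6 minutes; n = 4.
Posterior: Gamma(2.30+4, 4.08+5.6) = Gamma(6.30, 9.68).
Posterior mean of λ = α/β = 6.30/9.68 = 0.6508.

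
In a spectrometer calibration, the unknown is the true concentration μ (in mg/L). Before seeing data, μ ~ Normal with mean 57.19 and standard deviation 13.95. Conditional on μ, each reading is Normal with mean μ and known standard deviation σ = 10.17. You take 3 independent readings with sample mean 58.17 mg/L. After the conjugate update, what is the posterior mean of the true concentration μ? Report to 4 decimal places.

For Normal data with known variance σ², a Normal(μ₀, σ₀²) prior on μ is conjugate. Posterior precision = 1/σ₀² + n/σ²; posterior mean is the precision-weighted average of μ₀ and x̄.
n·x̄ = 3·58.17 = 174.51.
σ₀² = 13.95² = 194.6025, σ² = 10.17² = 103.4289; σ² + n·σ₀² = 103.4289 + 3·194.6025 = 687.2364.
Posterior mean = (μ₀/σ₀² + n·x̄/σ²)/(1/σ₀² + n/σ²) = (σ²·μ₀ + σ₀²·n·x̄)/(σ² + n·σ₀²) = (103.4289·57.19 + 194.6025·174.51)/687.2364 = 39875.181066/687.2364 = 58.0225.

58.0225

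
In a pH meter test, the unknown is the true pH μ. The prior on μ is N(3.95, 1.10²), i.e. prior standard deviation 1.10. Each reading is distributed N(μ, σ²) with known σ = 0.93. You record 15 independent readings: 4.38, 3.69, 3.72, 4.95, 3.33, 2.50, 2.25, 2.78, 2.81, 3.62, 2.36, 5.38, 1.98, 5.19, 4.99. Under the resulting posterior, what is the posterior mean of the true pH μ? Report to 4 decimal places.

3.6115

For Normal data with known variance σ², a Normal(μ₀, σ₀²) prior on μ is conjugate. Posterior precision = 1/σ₀² + n/σ²; posterior mean is the precision-weighted average of μ₀ and x̄.
Σxᵢ = 4.38 + 3.69 + 3.72 + 4.95 + 3.33 + 2.50 + 2.25 + 2.78 + 2.81 + 3.62 + 2.36 + 5.38 + 1.98 + 5.19 + 4.99 = 53.93, so n·x̄ = 53.93.
σ₀² = 1.10² = 1.21, σ² = 0.93² = 0.8649; σ² + n·σ₀² = 0.8649 + 15·1.21 = 19.0149.
Posterior mean = (μ₀/σ₀² + n·x̄/σ²)/(1/σ₀² + n/σ²) = (σ²·μ₀ + σ₀²·n·x̄)/(σ² + n·σ₀²) = (0.8649·3.95 + 1.21·53.93)/19.0149 = 68.671655/19.0149 = 3.6115.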